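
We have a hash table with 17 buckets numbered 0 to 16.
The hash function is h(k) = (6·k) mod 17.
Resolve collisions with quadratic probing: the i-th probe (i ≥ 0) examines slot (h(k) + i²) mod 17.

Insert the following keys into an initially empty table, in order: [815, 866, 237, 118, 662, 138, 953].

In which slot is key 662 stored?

10

815 hashes to 11; slot 11 is free → place at 11.
866 hashes to 11; 11 taken → place at 12.
237 hashes to 11; 11,12 taken → place at 15.
118 hashes to 11; 11,12,15 taken → place at 3.
662 hashes to 11; 11,12,15,3 taken → place at 10.
138 hashes to 12; 12 taken → place at 13.
953 hashes to 6; slot 6 is free → place at 6.
Table: [—, —, —, 118, —, —, 953, —, —, —, 662, 815, 866, 138, —, 237, —]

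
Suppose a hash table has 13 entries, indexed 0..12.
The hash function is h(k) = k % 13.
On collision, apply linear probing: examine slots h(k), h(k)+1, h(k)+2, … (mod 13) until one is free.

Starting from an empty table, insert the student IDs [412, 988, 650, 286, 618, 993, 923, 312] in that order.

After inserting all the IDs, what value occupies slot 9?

412

412: h=9 => slot 9
988: h=0 => slot 0
650: h=0, probe 0,1 => slot 1
286: h=0, probe 0,1,2 => slot 2
618: h=7 => slot 7
993: h=5 => slot 5
923: h=0, probe 0,1,2,3 => slot 3
312: h=0, probe 0,1,2,3,4 => slot 4
Table: [988, 650, 286, 923, 312, 993, ∅, 618, ∅, 412, ∅, ∅, ∅]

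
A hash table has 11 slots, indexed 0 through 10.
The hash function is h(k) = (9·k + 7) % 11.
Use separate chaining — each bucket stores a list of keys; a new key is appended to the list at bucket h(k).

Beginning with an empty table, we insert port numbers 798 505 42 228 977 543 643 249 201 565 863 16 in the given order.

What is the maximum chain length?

798 -> bucket 6
505 -> bucket 9
42 -> bucket 0
228 -> bucket 2
977 -> bucket 0 (collision)
543 -> bucket 10
643 -> bucket 8
249 -> bucket 4
201 -> bucket 1
565 -> bucket 10 (collision)
863 -> bucket 8 (collision)
16 -> bucket 8 (collision)
Final buckets:
0: 42 -> 977
1: 201
2: 228
3: _
4: 249
5: _
6: 798
7: _
8: 643 -> 863 -> 16
9: 505
10: 543 -> 565

3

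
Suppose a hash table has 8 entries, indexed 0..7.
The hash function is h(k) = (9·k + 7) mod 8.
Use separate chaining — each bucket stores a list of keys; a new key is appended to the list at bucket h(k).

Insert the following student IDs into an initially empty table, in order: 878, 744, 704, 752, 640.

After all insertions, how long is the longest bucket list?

878 → bucket 5
744 → bucket 7
704 → bucket 7 (collision)
752 → bucket 7 (collision)
640 → bucket 7 (collision)
Final buckets:
0: -
1: -
2: -
3: -
4: -
5: 878
6: -
7: 744 -> 704 -> 752 -> 640

4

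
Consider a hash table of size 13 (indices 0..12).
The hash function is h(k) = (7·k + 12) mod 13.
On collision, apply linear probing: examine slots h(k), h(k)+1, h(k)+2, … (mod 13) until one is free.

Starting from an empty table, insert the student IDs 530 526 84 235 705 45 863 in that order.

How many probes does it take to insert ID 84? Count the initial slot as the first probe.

530 hashes to 4; slot 4 is free → place at 4.
526 hashes to 2; slot 2 is free → place at 2.
84 hashes to 2; 2 taken → place at 3.
235 hashes to 6; slot 6 is free → place at 6.
705 hashes to 7; slot 7 is free → place at 7.
45 hashes to 2; 2,3,4 taken → place at 5.
863 hashes to 8; slot 8 is free → place at 8.
Table: [., ., 526, 84, 530, 45, 235, 705, 863, ., ., ., .]

2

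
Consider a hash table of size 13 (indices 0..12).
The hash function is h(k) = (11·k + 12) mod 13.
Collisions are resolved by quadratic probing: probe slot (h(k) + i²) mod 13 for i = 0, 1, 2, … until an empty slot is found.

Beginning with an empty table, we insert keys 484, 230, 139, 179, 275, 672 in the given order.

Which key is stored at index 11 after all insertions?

484 hashes to 6; slot 6 is free => place at 6.
230 hashes to 7; slot 7 is free => place at 7.
139 hashes to 7; 7 taken => place at 8.
179 hashes to 5; slot 5 is free => place at 5.
275 hashes to 8; 8 taken => place at 9.
672 hashes to 7; 7,8 taken => place at 11.
Table: [-, -, -, -, -, 179, 484, 230, 139, 275, -, 672, -]

672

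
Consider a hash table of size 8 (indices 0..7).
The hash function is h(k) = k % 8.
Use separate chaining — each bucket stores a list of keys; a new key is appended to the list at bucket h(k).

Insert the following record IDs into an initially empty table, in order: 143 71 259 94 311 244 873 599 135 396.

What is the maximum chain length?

143 → bucket 7
71 → bucket 7 (collision)
259 → bucket 3
94 → bucket 6
311 → bucket 7 (collision)
244 → bucket 4
873 → bucket 1
599 → bucket 7 (collision)
135 → bucket 7 (collision)
396 → bucket 4 (collision)
Final buckets:
0: -
1: 873
2: -
3: 259
4: 244 -> 396
5: -
6: 94
7: 143 -> 71 -> 311 -> 599 -> 135

5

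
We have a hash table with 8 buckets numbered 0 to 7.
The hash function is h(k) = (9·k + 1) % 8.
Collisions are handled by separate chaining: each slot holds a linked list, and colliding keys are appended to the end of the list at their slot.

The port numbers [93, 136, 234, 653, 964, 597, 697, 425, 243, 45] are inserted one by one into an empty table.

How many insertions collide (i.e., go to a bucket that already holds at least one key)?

4

93 → bucket 6
136 → bucket 1
234 → bucket 3
653 → bucket 6 (collision)
964 → bucket 5
597 → bucket 6 (collision)
697 → bucket 2
425 → bucket 2 (collision)
243 → bucket 4
45 → bucket 6 (collision)
Final buckets:
0: .
1: 136
2: 697 -> 425
3: 234
4: 243
5: 964
6: 93 -> 653 -> 597 -> 45
7: .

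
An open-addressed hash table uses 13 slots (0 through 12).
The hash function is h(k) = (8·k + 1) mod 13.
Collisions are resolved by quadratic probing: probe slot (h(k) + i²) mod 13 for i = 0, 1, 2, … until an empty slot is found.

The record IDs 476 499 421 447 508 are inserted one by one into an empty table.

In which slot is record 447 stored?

Insert 476: h=0, slot 0 empty => index 0.
Insert 499: h=2, slot 2 empty => index 2.
Insert 421: h=2, slot 2 occupied => index 3.
Insert 447: h=2, slots 2,3 occupied => index 6.
Insert 508: h=9, slot 9 empty => index 9.
Table: [476, —, 499, 421, —, —, 447, —, —, 508, —, —, —]

6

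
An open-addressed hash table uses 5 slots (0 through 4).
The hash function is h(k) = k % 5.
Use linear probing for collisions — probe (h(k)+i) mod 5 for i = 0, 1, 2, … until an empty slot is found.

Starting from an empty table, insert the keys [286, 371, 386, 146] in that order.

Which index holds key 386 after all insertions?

286 hashes to 1; slot 1 is free => place at 1.
371 hashes to 1; 1 taken => place at 2.
386 hashes to 1; 1,2 taken => place at 3.
146 hashes to 1; 1,2,3 taken => place at 4.
Table: [., 286, 371, 386, 146]

3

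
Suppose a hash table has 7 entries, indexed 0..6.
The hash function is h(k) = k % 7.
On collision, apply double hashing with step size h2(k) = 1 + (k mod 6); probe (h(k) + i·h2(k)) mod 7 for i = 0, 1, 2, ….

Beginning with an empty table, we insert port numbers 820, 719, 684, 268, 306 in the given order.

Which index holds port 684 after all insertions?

820 hashes to 1; slot 1 is free -> place at 1.
719 hashes to 5; slot 5 is free -> place at 5.
684 hashes to 5, h2=1; 5 taken -> place at 6.
268 hashes to 2; slot 2 is free -> place at 2.
306 hashes to 5, h2=1; 5,6 taken -> place at 0.
Table: [306, 820, 268, ∅, ∅, 719, 684]

6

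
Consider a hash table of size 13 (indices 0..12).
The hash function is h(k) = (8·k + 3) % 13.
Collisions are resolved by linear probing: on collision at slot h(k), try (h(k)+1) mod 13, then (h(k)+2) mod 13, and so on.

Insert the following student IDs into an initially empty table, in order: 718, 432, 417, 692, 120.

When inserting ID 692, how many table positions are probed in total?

3

718 hashes to 1; slot 1 is free => place at 1.
432 hashes to 1; 1 taken => place at 2.
417 hashes to 11; slot 11 is free => place at 11.
692 hashes to 1; 1,2 taken => place at 3.
120 hashes to 1; 1,2,3 taken => place at 4.
Table: [., 718, 432, 692, 120, ., ., ., ., ., ., 417, .]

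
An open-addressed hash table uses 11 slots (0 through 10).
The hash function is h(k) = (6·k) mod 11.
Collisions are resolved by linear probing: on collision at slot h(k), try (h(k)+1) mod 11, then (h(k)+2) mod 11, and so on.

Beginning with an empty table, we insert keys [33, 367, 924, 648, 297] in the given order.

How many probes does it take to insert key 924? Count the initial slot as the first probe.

2

33: h=0 -> slot 0
367: h=2 -> slot 2
924: h=0, probe 0,1 -> slot 1
648: h=5 -> slot 5
297: h=0, probe 0,1,2,3 -> slot 3
Table: [33, 924, 367, 297, —, 648, —, —, —, —, —]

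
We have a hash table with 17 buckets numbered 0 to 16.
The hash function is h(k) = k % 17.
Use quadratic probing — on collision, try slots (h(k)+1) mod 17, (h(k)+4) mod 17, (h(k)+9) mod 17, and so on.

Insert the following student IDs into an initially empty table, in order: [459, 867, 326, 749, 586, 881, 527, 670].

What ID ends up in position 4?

527

Insert 459: h=0, slot 0 empty => index 0.
Insert 867: h=0, slot 0 occupied => index 1.
Insert 326: h=3, slot 3 empty => index 3.
Insert 749: h=1, slot 1 occupied => index 2.
Insert 586: h=8, slot 8 empty => index 8.
Insert 881: h=14, slot 14 empty => index 14.
Insert 527: h=0, slots 0,1 occupied => index 4.
Insert 670: h=7, slot 7 empty => index 7.
Table: [459, 867, 749, 326, 527, ., ., 670, 586, ., ., ., ., ., 881, ., .]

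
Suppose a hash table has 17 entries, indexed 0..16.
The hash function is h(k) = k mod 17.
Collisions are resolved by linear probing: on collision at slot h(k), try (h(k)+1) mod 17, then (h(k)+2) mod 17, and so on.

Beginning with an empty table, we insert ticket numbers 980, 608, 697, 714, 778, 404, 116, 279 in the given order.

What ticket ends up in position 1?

714

Insert 980: h=11, slot 11 empty → index 11.
Insert 608: h=13, slot 13 empty → index 13.
Insert 697: h=0, slot 0 empty → index 0.
Insert 714: h=0, slot 0 occupied → index 1.
Insert 778: h=13, slot 13 occupied → index 14.
Insert 404: h=13, slots 13,14 occupied → index 15.
Insert 116: h=14, slots 14,15 occupied → index 16.
Insert 279: h=7, slot 7 empty → index 7.
Table: [697, 714, _, _, _, _, _, 279, _, _, _, 980, _, 608, 778, 404, 116]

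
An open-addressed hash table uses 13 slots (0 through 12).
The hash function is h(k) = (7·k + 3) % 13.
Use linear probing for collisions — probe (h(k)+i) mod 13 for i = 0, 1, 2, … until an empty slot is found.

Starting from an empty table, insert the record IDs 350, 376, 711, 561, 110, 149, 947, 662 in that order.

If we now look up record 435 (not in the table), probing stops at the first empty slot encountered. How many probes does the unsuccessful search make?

350 hashes to 9; slot 9 is free → place at 9.
376 hashes to 9; 9 taken → place at 10.
711 hashes to 1; slot 1 is free → place at 1.
561 hashes to 4; slot 4 is free → place at 4.
110 hashes to 6; slot 6 is free → place at 6.
149 hashes to 6; 6 taken → place at 7.
947 hashes to 2; slot 2 is free → place at 2.
662 hashes to 9; 9,10 taken → place at 11.
Table: [—, 711, 947, —, 561, —, 110, 149, —, 350, 376, 662, —]
Lookup 435: h=6, probe 6,7,8 → slot 8 empty, not found.

3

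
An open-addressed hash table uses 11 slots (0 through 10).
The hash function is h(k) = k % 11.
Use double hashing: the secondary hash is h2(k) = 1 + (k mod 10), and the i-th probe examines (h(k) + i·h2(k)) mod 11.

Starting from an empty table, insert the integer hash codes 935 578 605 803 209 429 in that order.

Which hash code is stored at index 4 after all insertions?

803

935 hashes to 0; slot 0 is free -> place at 0.
578 hashes to 6; slot 6 is free -> place at 6.
605 hashes to 0, h2=6; 0,6 taken -> place at 1.
803 hashes to 0, h2=4; 0 taken -> place at 4.
209 hashes to 0, h2=10; 0 taken -> place at 10.
429 hashes to 0, h2=10; 0,10 taken -> place at 9.
Table: [935, 605, ∅, ∅, 803, ∅, 578, ∅, ∅, 429, 209]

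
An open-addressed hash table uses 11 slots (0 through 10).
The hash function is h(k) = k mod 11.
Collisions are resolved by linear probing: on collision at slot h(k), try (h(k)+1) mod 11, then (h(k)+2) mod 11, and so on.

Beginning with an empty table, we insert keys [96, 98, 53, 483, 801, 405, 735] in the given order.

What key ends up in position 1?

801

96 hashes to 8; slot 8 is free -> place at 8.
98 hashes to 10; slot 10 is free -> place at 10.
53 hashes to 9; slot 9 is free -> place at 9.
483 hashes to 10; 10 taken -> place at 0.
801 hashes to 9; 9,10,0 taken -> place at 1.
405 hashes to 9; 9,10,0,1 taken -> place at 2.
735 hashes to 9; 9,10,0,1,2 taken -> place at 3.
Table: [483, 801, 405, 735, ., ., ., ., 96, 53, 98]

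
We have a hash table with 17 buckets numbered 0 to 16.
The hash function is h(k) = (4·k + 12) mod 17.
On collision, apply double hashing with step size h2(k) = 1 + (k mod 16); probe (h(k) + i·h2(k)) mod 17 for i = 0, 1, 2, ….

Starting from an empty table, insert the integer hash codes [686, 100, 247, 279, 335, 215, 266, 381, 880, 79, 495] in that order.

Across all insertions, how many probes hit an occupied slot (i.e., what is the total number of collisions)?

9

Insert 686: h=2, slot 2 empty => index 2.
Insert 100: h=4, slot 4 empty => index 4.
Insert 247: h=14, slot 14 empty => index 14.
Insert 279: h=6, slot 6 empty => index 6.
Insert 335: h=9, slot 9 empty => index 9.
Insert 215: h=5, slot 5 empty => index 5.
Insert 266: h=5, h2=11, slot 5 occupied => index 16.
Insert 381: h=6, h2=14, slot 6 occupied => index 3.
Insert 880: h=13, slot 13 empty => index 13.
Insert 79: h=5, h2=16, slots 5,4,3,2 occupied => index 1.
Insert 495: h=3, h2=16, slots 3,2,1 occupied => index 0.
Table: [495, 79, 686, 381, 100, 215, 279, -, -, 335, -, -, -, 880, 247, -, 266]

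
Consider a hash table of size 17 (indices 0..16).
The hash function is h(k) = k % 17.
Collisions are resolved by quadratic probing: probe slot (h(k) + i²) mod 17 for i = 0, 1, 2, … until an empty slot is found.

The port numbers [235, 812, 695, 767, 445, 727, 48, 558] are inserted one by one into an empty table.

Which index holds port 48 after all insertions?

1

235: h=14 -> slot 14
812: h=13 -> slot 13
695: h=15 -> slot 15
767: h=2 -> slot 2
445: h=3 -> slot 3
727: h=13, probe 13,14,0 -> slot 0
48: h=14, probe 14,15,1 -> slot 1
558: h=14, probe 14,15,1,6 -> slot 6
Table: [727, 48, 767, 445, ∅, ∅, 558, ∅, ∅, ∅, ∅, ∅, ∅, 812, 235, 695, ∅]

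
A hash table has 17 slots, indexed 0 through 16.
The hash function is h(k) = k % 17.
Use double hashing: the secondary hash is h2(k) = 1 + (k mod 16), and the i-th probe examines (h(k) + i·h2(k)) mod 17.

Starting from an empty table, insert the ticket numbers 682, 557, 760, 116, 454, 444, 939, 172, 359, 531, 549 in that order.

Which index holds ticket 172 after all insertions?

Insert 682: h=2, slot 2 empty → index 2.
Insert 557: h=13, slot 13 empty → index 13.
Insert 760: h=12, slot 12 empty → index 12.
Insert 116: h=14, slot 14 empty → index 14.
Insert 454: h=12, h2=7, slots 12,2 occupied → index 9.
Insert 444: h=2, h2=13, slot 2 occupied → index 15.
Insert 939: h=4, slot 4 empty → index 4.
Insert 172: h=2, h2=13, slots 2,15 occupied → index 11.
Insert 359: h=2, h2=8, slot 2 occupied → index 10.
Insert 531: h=4, h2=4, slot 4 occupied → index 8.
Insert 549: h=5, slot 5 empty → index 5.
Table: [_, _, 682, _, 939, 549, _, _, 531, 454, 359, 172, 760, 557, 116, 444, _]

11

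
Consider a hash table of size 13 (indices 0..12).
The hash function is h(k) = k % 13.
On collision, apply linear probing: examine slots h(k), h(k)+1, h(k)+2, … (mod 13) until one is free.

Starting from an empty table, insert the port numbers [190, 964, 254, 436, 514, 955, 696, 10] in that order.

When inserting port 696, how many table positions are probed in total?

5

190 hashes to 8; slot 8 is free → place at 8.
964 hashes to 2; slot 2 is free → place at 2.
254 hashes to 7; slot 7 is free → place at 7.
436 hashes to 7; 7,8 taken → place at 9.
514 hashes to 7; 7,8,9 taken → place at 10.
955 hashes to 6; slot 6 is free → place at 6.
696 hashes to 7; 7,8,9,10 taken → place at 11.
10 hashes to 10; 10,11 taken → place at 12.
Table: [∅, ∅, 964, ∅, ∅, ∅, 955, 254, 190, 436, 514, 696, 10]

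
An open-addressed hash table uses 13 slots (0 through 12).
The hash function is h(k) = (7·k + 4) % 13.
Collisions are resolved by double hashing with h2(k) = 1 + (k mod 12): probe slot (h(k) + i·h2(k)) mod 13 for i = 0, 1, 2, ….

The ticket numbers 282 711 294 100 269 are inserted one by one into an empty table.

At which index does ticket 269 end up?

282: h=2 => slot 2
711: h=2, h2=4, probe 2,6 => slot 6
294: h=8 => slot 8
100: h=2, h2=5, probe 2,7 => slot 7
269: h=2, h2=6, probe 2,8,1 => slot 1
Table: [∅, 269, 282, ∅, ∅, ∅, 711, 100, 294, ∅, ∅, ∅, ∅]

1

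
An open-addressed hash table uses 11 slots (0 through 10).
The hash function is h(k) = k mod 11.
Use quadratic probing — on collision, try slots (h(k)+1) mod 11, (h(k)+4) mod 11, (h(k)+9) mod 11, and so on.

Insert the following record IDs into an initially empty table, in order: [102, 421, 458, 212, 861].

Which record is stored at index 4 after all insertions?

421

Insert 102: h=3, slot 3 empty → index 3.
Insert 421: h=3, slot 3 occupied → index 4.
Insert 458: h=7, slot 7 empty → index 7.
Insert 212: h=3, slots 3,4,7 occupied → index 1.
Insert 861: h=3, slots 3,4,7,1 occupied → index 8.
Table: [-, 212, -, 102, 421, -, -, 458, 861, -, -]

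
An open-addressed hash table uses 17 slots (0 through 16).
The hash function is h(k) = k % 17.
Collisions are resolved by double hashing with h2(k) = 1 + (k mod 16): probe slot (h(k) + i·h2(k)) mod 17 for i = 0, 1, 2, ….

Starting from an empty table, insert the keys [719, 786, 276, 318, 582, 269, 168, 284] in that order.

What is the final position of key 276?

719 hashes to 5; slot 5 is free → place at 5.
786 hashes to 4; slot 4 is free → place at 4.
276 hashes to 4, h2=5; 4 taken → place at 9.
318 hashes to 12; slot 12 is free → place at 12.
582 hashes to 4, h2=7; 4 taken → place at 11.
269 hashes to 14; slot 14 is free → place at 14.
168 hashes to 15; slot 15 is free → place at 15.
284 hashes to 12, h2=13; 12 taken → place at 8.
Table: [—, —, —, —, 786, 719, —, —, 284, 276, —, 582, 318, —, 269, 168, —]

9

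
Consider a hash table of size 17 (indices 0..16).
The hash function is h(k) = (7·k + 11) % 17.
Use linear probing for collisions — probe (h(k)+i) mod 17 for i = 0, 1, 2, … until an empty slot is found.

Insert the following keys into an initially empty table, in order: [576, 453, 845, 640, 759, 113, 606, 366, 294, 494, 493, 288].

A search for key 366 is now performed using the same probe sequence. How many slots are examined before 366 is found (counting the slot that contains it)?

3

576: h=14 => slot 14
453: h=3 => slot 3
845: h=10 => slot 10
640: h=3, probe 3,4 => slot 4
759: h=3, probe 3,4,5 => slot 5
113: h=3, probe 3,4,5,6 => slot 6
606: h=3, probe 3,4,5,6,7 => slot 7
366: h=6, probe 6,7,8 => slot 8
294: h=12 => slot 12
494: h=1 => slot 1
493: h=11 => slot 11
288: h=4, probe 4,5,6,7,8,9 => slot 9
Table: [-, 494, -, 453, 640, 759, 113, 606, 366, 288, 845, 493, 294, -, 576, -, -]
Lookup 366: h=6, probe 6,7,8 → found at 8.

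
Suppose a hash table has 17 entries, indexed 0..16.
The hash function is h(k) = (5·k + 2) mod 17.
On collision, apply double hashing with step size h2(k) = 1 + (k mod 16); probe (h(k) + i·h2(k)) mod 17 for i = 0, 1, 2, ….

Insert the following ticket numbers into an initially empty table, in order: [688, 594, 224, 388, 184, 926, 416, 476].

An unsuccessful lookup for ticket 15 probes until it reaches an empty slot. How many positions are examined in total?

688: h=8 -> slot 8
594: h=14 -> slot 14
224: h=0 -> slot 0
388: h=4 -> slot 4
184: h=4, h2=9, probe 4,13 -> slot 13
926: h=8, h2=15, probe 8,6 -> slot 6
416: h=8, h2=1, probe 8,9 -> slot 9
476: h=2 -> slot 2
Table: [224, —, 476, —, 388, —, 926, —, 688, 416, —, —, —, 184, 594, —, —]
Lookup 15: h=9, h2=16, probe 9,8,7 → slot 7 empty, not found.

3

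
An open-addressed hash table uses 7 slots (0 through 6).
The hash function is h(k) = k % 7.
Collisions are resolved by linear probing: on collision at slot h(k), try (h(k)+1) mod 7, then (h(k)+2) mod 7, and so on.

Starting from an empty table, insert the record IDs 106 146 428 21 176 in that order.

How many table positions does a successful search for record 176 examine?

Insert 106: h=1, slot 1 empty → index 1.
Insert 146: h=6, slot 6 empty → index 6.
Insert 428: h=1, slot 1 occupied → index 2.
Insert 21: h=0, slot 0 empty → index 0.
Insert 176: h=1, slots 1,2 occupied → index 3.
Table: [21, 106, 428, 176, ∅, ∅, 146]
Lookup 176: h=1, probe 1,2,3 → found at 3.

3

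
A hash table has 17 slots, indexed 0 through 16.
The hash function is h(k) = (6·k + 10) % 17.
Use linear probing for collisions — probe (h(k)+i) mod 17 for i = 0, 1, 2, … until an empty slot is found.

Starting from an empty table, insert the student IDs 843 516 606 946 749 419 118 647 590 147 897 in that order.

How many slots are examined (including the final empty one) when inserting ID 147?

4

Insert 843: h=2, slot 2 empty -> index 2.
Insert 516: h=12, slot 12 empty -> index 12.
Insert 606: h=8, slot 8 empty -> index 8.
Insert 946: h=8, slot 8 occupied -> index 9.
Insert 749: h=16, slot 16 empty -> index 16.
Insert 419: h=8, slots 8,9 occupied -> index 10.
Insert 118: h=4, slot 4 empty -> index 4.
Insert 647: h=16, slot 16 occupied -> index 0.
Insert 590: h=14, slot 14 empty -> index 14.
Insert 147: h=8, slots 8,9,10 occupied -> index 11.
Insert 897: h=3, slot 3 empty -> index 3.
Table: [647, _, 843, 897, 118, _, _, _, 606, 946, 419, 147, 516, _, 590, _, 749]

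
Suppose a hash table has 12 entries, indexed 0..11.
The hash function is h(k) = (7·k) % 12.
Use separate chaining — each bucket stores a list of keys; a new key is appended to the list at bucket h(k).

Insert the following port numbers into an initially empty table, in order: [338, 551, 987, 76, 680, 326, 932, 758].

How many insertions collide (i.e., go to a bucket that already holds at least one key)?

338 -> bucket 2
551 -> bucket 5
987 -> bucket 9
76 -> bucket 4
680 -> bucket 8
326 -> bucket 2 (collision)
932 -> bucket 8 (collision)
758 -> bucket 2 (collision)
Final buckets:
0: .
1: .
2: 338 -> 326 -> 758
3: .
4: 76
5: 551
6: .
7: .
8: 680 -> 932
9: 987
10: .
11: .

3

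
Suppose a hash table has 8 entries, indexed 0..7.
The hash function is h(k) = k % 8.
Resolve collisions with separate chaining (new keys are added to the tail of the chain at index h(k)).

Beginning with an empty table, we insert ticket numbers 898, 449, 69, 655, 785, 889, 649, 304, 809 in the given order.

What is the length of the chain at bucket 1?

5

898 → bucket 2
449 → bucket 1
69 → bucket 5
655 → bucket 7
785 → bucket 1 (collision)
889 → bucket 1 (collision)
649 → bucket 1 (collision)
304 → bucket 0
809 → bucket 1 (collision)
Final buckets:
0: 304
1: 449 -> 785 -> 889 -> 649 -> 809
2: 898
3: _
4: _
5: 69
6: _
7: 655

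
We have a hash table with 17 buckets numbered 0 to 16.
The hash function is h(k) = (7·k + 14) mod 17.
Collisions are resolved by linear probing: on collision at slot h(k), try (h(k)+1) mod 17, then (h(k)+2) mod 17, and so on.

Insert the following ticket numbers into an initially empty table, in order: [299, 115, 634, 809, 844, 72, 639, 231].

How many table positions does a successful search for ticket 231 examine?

299: h=16 → slot 16
115: h=3 → slot 3
634: h=15 → slot 15
809: h=16, probe 16,0 → slot 0
844: h=6 → slot 6
72: h=8 → slot 8
639: h=16, probe 16,0,1 → slot 1
231: h=16, probe 16,0,1,2 → slot 2
Table: [809, 639, 231, 115, ∅, ∅, 844, ∅, 72, ∅, ∅, ∅, ∅, ∅, ∅, 634, 299]
Lookup 231: h=16, probe 16,0,1,2 → found at 2.

4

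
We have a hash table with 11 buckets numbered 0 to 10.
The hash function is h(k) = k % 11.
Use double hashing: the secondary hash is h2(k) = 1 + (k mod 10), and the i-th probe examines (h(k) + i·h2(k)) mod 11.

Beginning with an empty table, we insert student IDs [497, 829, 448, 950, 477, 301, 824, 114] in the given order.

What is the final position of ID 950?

5

497: h=2 => slot 2
829: h=4 => slot 4
448: h=8 => slot 8
950: h=4, h2=1, probe 4,5 => slot 5
477: h=4, h2=8, probe 4,1 => slot 1
301: h=4, h2=2, probe 4,6 => slot 6
824: h=10 => slot 10
114: h=4, h2=5, probe 4,9 => slot 9
Table: [∅, 477, 497, ∅, 829, 950, 301, ∅, 448, 114, 824]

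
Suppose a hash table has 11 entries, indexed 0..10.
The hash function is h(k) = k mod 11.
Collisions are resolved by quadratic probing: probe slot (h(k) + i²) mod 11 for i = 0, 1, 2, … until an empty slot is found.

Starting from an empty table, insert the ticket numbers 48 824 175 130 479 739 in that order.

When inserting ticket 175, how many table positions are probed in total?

2

48 hashes to 4; slot 4 is free => place at 4.
824 hashes to 10; slot 10 is free => place at 10.
175 hashes to 10; 10 taken => place at 0.
130 hashes to 9; slot 9 is free => place at 9.
479 hashes to 6; slot 6 is free => place at 6.
739 hashes to 2; slot 2 is free => place at 2.
Table: [175, _, 739, _, 48, _, 479, _, _, 130, 824]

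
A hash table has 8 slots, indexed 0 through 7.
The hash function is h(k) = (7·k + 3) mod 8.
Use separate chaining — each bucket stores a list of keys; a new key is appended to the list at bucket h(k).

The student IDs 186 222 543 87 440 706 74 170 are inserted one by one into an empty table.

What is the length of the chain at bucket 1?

4

Insert 186: h=1, bucket 1 empty → new chain.
Insert 222: h=5, bucket 5 empty → new chain.
Insert 543: h=4, bucket 4 empty → new chain.
Insert 87: h=4, bucket 4 nonempty → append to chain.
Insert 440: h=3, bucket 3 empty → new chain.
Insert 706: h=1, bucket 1 nonempty → append to chain.
Insert 74: h=1, bucket 1 nonempty → append to chain.
Insert 170: h=1, bucket 1 nonempty → append to chain.
Final buckets:
0: -
1: 186 -> 706 -> 74 -> 170
2: -
3: 440
4: 543 -> 87
5: 222
6: -
7: -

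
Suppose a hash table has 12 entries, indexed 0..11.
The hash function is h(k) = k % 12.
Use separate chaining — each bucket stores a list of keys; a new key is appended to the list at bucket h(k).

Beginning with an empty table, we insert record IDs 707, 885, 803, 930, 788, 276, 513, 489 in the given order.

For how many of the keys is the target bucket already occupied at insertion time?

Insert 707: h=11, bucket 11 empty -> new chain.
Insert 885: h=9, bucket 9 empty -> new chain.
Insert 803: h=11, bucket 11 nonempty -> append to chain.
Insert 930: h=6, bucket 6 empty -> new chain.
Insert 788: h=8, bucket 8 empty -> new chain.
Insert 276: h=0, bucket 0 empty -> new chain.
Insert 513: h=9, bucket 9 nonempty -> append to chain.
Insert 489: h=9, bucket 9 nonempty -> append to chain.
Final buckets:
0: 276
1: -
2: -
3: -
4: -
5: -
6: 930
7: -
8: 788
9: 885 -> 513 -> 489
10: -
11: 707 -> 803

3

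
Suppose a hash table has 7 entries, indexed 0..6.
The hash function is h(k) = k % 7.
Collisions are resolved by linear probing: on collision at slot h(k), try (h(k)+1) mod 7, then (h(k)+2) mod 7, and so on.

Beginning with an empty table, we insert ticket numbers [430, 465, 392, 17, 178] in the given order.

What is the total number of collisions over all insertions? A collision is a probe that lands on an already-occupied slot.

6

430 hashes to 3; slot 3 is free → place at 3.
465 hashes to 3; 3 taken → place at 4.
392 hashes to 0; slot 0 is free → place at 0.
17 hashes to 3; 3,4 taken → place at 5.
178 hashes to 3; 3,4,5 taken → place at 6.
Table: [392, -, -, 430, 465, 17, 178]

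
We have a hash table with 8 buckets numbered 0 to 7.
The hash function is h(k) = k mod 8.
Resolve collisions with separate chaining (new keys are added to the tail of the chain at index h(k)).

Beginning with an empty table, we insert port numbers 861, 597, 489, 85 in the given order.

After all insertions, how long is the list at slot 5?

861 -> bucket 5
597 -> bucket 5 (collision)
489 -> bucket 1
85 -> bucket 5 (collision)
Final buckets:
0: -
1: 489
2: -
3: -
4: -
5: 861 -> 597 -> 85
6: -
7: -

3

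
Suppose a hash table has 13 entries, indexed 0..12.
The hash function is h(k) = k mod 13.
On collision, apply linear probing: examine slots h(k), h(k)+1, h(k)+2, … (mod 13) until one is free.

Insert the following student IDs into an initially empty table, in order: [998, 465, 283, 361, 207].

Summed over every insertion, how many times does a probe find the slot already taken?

8

Insert 998: h=10, slot 10 empty => index 10.
Insert 465: h=10, slot 10 occupied => index 11.
Insert 283: h=10, slots 10,11 occupied => index 12.
Insert 361: h=10, slots 10,11,12 occupied => index 0.
Insert 207: h=12, slots 12,0 occupied => index 1.
Table: [361, 207, -, -, -, -, -, -, -, -, 998, 465, 283]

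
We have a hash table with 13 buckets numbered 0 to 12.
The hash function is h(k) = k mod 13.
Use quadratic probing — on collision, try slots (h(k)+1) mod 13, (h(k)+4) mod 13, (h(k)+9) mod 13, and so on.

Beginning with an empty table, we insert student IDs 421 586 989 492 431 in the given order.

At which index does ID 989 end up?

421: h=5 -> slot 5
586: h=1 -> slot 1
989: h=1, probe 1,2 -> slot 2
492: h=11 -> slot 11
431: h=2, probe 2,3 -> slot 3
Table: [∅, 586, 989, 431, ∅, 421, ∅, ∅, ∅, ∅, ∅, 492, ∅]

2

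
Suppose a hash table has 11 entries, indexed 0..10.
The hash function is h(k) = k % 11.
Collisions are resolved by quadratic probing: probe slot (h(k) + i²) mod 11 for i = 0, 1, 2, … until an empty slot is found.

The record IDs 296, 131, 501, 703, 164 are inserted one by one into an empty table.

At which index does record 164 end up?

296 hashes to 10; slot 10 is free → place at 10.
131 hashes to 10; 10 taken → place at 0.
501 hashes to 6; slot 6 is free → place at 6.
703 hashes to 10; 10,0 taken → place at 3.
164 hashes to 10; 10,0,3 taken → place at 8.
Table: [131, -, -, 703, -, -, 501, -, 164, -, 296]

8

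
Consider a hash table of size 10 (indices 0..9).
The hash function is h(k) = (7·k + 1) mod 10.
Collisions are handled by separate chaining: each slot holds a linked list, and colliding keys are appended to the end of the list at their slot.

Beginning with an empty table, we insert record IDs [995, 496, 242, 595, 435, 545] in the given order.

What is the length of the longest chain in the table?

4

Insert 995: h=6, bucket 6 empty -> new chain.
Insert 496: h=3, bucket 3 empty -> new chain.
Insert 242: h=5, bucket 5 empty -> new chain.
Insert 595: h=6, bucket 6 nonempty -> append to chain.
Insert 435: h=6, bucket 6 nonempty -> append to chain.
Insert 545: h=6, bucket 6 nonempty -> append to chain.
Final buckets:
0: ∅
1: ∅
2: ∅
3: 496
4: ∅
5: 242
6: 995 -> 595 -> 435 -> 545
7: ∅
8: ∅
9: ∅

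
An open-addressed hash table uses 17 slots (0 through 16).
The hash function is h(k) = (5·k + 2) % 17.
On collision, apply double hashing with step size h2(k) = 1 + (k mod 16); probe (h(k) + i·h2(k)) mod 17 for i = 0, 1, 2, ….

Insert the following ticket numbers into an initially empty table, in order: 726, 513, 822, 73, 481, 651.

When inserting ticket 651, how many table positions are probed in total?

2

726: h=11 -> slot 11
513: h=0 -> slot 0
822: h=15 -> slot 15
73: h=10 -> slot 10
481: h=10, h2=2, probe 10,12 -> slot 12
651: h=10, h2=12, probe 10,5 -> slot 5
Table: [513, ∅, ∅, ∅, ∅, 651, ∅, ∅, ∅, ∅, 73, 726, 481, ∅, ∅, 822, ∅]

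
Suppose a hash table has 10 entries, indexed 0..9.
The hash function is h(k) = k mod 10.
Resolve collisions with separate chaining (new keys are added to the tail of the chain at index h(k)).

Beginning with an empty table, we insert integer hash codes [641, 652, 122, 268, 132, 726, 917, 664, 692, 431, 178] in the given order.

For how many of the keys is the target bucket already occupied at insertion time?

Insert 641: h=1, bucket 1 empty → new chain.
Insert 652: h=2, bucket 2 empty → new chain.
Insert 122: h=2, bucket 2 nonempty → append to chain.
Insert 268: h=8, bucket 8 empty → new chain.
Insert 132: h=2, bucket 2 nonempty → append to chain.
Insert 726: h=6, bucket 6 empty → new chain.
Insert 917: h=7, bucket 7 empty → new chain.
Insert 664: h=4, bucket 4 empty → new chain.
Insert 692: h=2, bucket 2 nonempty → append to chain.
Insert 431: h=1, bucket 1 nonempty → append to chain.
Insert 178: h=8, bucket 8 nonempty → append to chain.
Final buckets:
0: ∅
1: 641 -> 431
2: 652 -> 122 -> 132 -> 692
3: ∅
4: 664
5: ∅
6: 726
7: 917
8: 268 -> 178
9: ∅

5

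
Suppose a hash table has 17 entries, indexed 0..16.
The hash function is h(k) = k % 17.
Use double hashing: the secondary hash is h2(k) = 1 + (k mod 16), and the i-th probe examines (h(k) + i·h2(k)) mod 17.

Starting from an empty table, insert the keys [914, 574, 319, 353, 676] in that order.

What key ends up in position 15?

353

914: h=13 => slot 13
574: h=13, h2=15, probe 13,11 => slot 11
319: h=13, h2=16, probe 13,12 => slot 12
353: h=13, h2=2, probe 13,15 => slot 15
676: h=13, h2=5, probe 13,1 => slot 1
Table: [∅, 676, ∅, ∅, ∅, ∅, ∅, ∅, ∅, ∅, ∅, 574, 319, 914, ∅, 353, ∅]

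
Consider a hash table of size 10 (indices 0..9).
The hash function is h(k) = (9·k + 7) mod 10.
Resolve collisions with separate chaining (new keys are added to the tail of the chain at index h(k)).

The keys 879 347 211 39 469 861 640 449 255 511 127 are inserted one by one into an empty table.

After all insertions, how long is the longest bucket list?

879 → bucket 8
347 → bucket 0
211 → bucket 6
39 → bucket 8 (collision)
469 → bucket 8 (collision)
861 → bucket 6 (collision)
640 → bucket 7
449 → bucket 8 (collision)
255 → bucket 2
511 → bucket 6 (collision)
127 → bucket 0 (collision)
Final buckets:
0: 347 -> 127
1: ∅
2: 255
3: ∅
4: ∅
5: ∅
6: 211 -> 861 -> 511
7: 640
8: 879 -> 39 -> 469 -> 449
9: ∅

4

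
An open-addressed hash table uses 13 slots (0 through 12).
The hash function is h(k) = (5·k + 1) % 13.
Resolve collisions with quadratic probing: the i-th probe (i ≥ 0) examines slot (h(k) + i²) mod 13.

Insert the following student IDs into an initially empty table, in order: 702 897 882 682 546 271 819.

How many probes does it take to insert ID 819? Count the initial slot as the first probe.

702 hashes to 1; slot 1 is free -> place at 1.
897 hashes to 1; 1 taken -> place at 2.
882 hashes to 4; slot 4 is free -> place at 4.
682 hashes to 5; slot 5 is free -> place at 5.
546 hashes to 1; 1,2,5 taken -> place at 10.
271 hashes to 4; 4,5 taken -> place at 8.
819 hashes to 1; 1,2,5,10,4 taken -> place at 0.
Table: [819, 702, 897, -, 882, 682, -, -, 271, -, 546, -, -]

6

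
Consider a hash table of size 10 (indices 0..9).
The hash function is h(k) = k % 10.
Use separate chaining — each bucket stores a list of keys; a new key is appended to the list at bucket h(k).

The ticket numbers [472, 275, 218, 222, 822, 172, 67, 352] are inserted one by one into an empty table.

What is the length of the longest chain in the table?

Insert 472: h=2, bucket 2 empty -> new chain.
Insert 275: h=5, bucket 5 empty -> new chain.
Insert 218: h=8, bucket 8 empty -> new chain.
Insert 222: h=2, bucket 2 nonempty -> append to chain.
Insert 822: h=2, bucket 2 nonempty -> append to chain.
Insert 172: h=2, bucket 2 nonempty -> append to chain.
Insert 67: h=7, bucket 7 empty -> new chain.
Insert 352: h=2, bucket 2 nonempty -> append to chain.
Final buckets:
0: -
1: -
2: 472 -> 222 -> 822 -> 172 -> 352
3: -
4: -
5: 275
6: -
7: 67
8: 218
9: -

5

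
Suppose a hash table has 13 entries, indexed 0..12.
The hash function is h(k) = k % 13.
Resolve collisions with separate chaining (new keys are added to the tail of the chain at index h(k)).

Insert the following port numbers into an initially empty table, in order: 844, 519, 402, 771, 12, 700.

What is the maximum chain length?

4

Insert 844: h=12, bucket 12 empty -> new chain.
Insert 519: h=12, bucket 12 nonempty -> append to chain.
Insert 402: h=12, bucket 12 nonempty -> append to chain.
Insert 771: h=4, bucket 4 empty -> new chain.
Insert 12: h=12, bucket 12 nonempty -> append to chain.
Insert 700: h=11, bucket 11 empty -> new chain.
Final buckets:
0: ∅
1: ∅
2: ∅
3: ∅
4: 771
5: ∅
6: ∅
7: ∅
8: ∅
9: ∅
10: ∅
11: 700
12: 844 -> 519 -> 402 -> 12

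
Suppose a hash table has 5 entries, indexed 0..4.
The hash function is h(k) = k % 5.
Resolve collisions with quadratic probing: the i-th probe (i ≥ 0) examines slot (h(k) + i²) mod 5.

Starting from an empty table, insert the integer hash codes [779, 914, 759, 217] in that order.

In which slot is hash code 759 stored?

3

Insert 779: h=4, slot 4 empty => index 4.
Insert 914: h=4, slot 4 occupied => index 0.
Insert 759: h=4, slots 4,0 occupied => index 3.
Insert 217: h=2, slot 2 empty => index 2.
Table: [914, ., 217, 759, 779]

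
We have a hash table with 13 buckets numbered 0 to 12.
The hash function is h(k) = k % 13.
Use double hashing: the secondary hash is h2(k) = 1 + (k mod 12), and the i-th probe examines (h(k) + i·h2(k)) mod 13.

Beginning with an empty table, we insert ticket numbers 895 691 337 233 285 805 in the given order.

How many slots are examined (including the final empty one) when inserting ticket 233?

2

895: h=11 → slot 11
691: h=2 → slot 2
337: h=12 → slot 12
233: h=12, h2=6, probe 12,5 → slot 5
285: h=12, h2=10, probe 12,9 → slot 9
805: h=12, h2=2, probe 12,1 → slot 1
Table: [∅, 805, 691, ∅, ∅, 233, ∅, ∅, ∅, 285, ∅, 895, 337]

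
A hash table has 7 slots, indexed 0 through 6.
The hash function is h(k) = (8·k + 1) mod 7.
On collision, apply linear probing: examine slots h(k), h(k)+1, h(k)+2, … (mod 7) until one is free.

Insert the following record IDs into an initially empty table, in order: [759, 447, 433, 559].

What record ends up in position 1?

759 hashes to 4; slot 4 is free => place at 4.
447 hashes to 0; slot 0 is free => place at 0.
433 hashes to 0; 0 taken => place at 1.
559 hashes to 0; 0,1 taken => place at 2.
Table: [447, 433, 559, ., 759, ., .]

433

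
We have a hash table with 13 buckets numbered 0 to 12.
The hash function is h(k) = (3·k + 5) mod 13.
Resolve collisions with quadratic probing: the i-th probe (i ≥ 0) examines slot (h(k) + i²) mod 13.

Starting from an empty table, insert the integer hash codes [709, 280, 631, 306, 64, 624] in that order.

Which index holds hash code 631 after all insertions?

4

709 hashes to 0; slot 0 is free → place at 0.
280 hashes to 0; 0 taken → place at 1.
631 hashes to 0; 0,1 taken → place at 4.
306 hashes to 0; 0,1,4 taken → place at 9.
64 hashes to 2; slot 2 is free → place at 2.
624 hashes to 5; slot 5 is free → place at 5.
Table: [709, 280, 64, -, 631, 624, -, -, -, 306, -, -, -]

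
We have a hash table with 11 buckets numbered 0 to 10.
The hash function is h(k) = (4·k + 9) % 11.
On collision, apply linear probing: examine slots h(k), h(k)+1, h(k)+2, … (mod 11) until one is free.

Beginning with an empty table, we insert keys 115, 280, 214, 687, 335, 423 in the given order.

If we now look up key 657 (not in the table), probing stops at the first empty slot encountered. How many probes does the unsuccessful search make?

115: h=7 → slot 7
280: h=7, probe 7,8 → slot 8
214: h=7, probe 7,8,9 → slot 9
687: h=7, probe 7,8,9,10 → slot 10
335: h=7, probe 7,8,9,10,0 → slot 0
423: h=7, probe 7,8,9,10,0,1 → slot 1
Table: [335, 423, ., ., ., ., ., 115, 280, 214, 687]
Lookup 657: h=8, probe 8,9,10,0,1,2 → slot 2 empty, not found.

6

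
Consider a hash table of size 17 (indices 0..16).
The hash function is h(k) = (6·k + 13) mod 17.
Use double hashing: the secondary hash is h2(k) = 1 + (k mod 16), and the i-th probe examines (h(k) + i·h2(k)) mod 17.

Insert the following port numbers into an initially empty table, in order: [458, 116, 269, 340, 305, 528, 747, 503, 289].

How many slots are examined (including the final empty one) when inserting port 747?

458: h=7 => slot 7
116: h=12 => slot 12
269: h=12, h2=14, probe 12,9 => slot 9
340: h=13 => slot 13
305: h=7, h2=2, probe 7,9,11 => slot 11
528: h=2 => slot 2
747: h=7, h2=12, probe 7,2,14 => slot 14
503: h=5 => slot 5
289: h=13, h2=2, probe 13,15 => slot 15
Table: [—, —, 528, —, —, 503, —, 458, —, 269, —, 305, 116, 340, 747, 289, —]

3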